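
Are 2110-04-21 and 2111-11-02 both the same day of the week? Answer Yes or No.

From Apr 21, 2110 to Nov 2, 2111 is 560 days.
560 mod 7 = 0, so they are the same weekday.
(Apr 21, 2110 is a Monday; Nov 2, 2111 is a Monday.)

Yes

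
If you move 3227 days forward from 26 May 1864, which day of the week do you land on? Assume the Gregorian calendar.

First find the weekday of May 26, 1864. Doomsday rule: the anchor day for the 1800s is Friday. For year 64: 64÷12 = 5 r 4, and 4÷4 = 1, so 5+4+1 = 10.
Friday + 10 ≡ Monday — that's 1864's doomsday.
In May the doomsday date is May 9.
May 26 is 17 days after May 9; 17 mod 7 = 3, so Monday + 3 = Thursday.
3227 mod 7 = 0, so 3227 days after a Thursday is Thursday + 0 = Thursday.

Thursday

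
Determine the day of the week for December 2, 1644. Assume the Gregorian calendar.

Friday

Doomsday rule: the anchor day for the 1600s is Tuesday. For year 44: 44÷12 = 3 r 8, and 8÷4 = 2, so 3+8+2 = 13.
Tuesday + 13 ≡ Monday — that's 1644's doomsday.
In December the doomsday date is Dec 12.
Dec 2 is 10 days before Dec 12; 10 mod 7 = 3, so Monday − 3 = Friday.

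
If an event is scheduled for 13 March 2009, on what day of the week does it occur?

Friday

January 1, 2009 is a Thursday.
Jan 1, 2009 → Feb 1, 2009: 31 days (January has 31).
Feb 1, 2009 → Mar 1, 2009: 28 days (February has 28).
Mar 1, 2009 → Mar 13, 2009: 12 days.
Total: 71 days.
71 mod 7 = 1, so Thursday + 1 = Friday.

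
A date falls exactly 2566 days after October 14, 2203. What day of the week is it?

Tuesday

First find the weekday of Oct 14, 2203. Doomsday rule: the anchor day for the 2200s is Friday. For year 03: 3÷12 = 0 r 3, and 3÷4 = 0, so 0+3+0 = 3.
Friday + 3 ≡ Monday — that's 2203's doomsday.
In October the doomsday date is Oct 10.
Oct 14 is 4 days after Oct 10; 4 mod 7 = 4, so Monday + 4 = Friday.
2566 mod 7 = 4, so 2566 days after a Friday is Friday + 4 = Tuesday.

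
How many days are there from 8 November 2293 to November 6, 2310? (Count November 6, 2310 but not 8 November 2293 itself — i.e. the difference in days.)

6206

Nov 8, 2293 → Nov 8, 2294: 365 days.
Nov 8, 2294 → Nov 8, 2295: 365 days.
Nov 8, 2295 → Nov 8, 2296: 366 days (Feb 29, 2296 is in that span).
Nov 8, 2296 → Nov 8, 2297: 365 days.
Nov 8, 2297 → Nov 8, 2298: 365 days.
Nov 8, 2298 → Nov 8, 2299: 365 days.
Nov 8, 2299 → Nov 8, 2300: 365 days.
Nov 8, 2300 → Nov 8, 2301: 365 days.
Nov 8, 2301 → Nov 8, 2302: 365 days.
Nov 8, 2302 → Nov 8, 2303: 365 days.
Nov 8, 2303 → Nov 8, 2304: 366 days (Feb 29, 2304 is in that span).
Nov 8, 2304 → Nov 8, 2305: 365 days.
Nov 8, 2305 → Nov 8, 2306: 365 days.
Nov 8, 2306 → Nov 8, 2307: 365 days.
Nov 8, 2307 → Nov 8, 2308: 366 days (Feb 29, 2308 is in that span).
Nov 8, 2308 → Nov 8, 2309: 365 days.
Nov 8, 2309 → Dec 8, 2309: 30 days (November has 30).
Dec 8, 2309 → Jan 8, 2310: 31 days (December has 31).
Jan 8, 2310 → Feb 8, 2310: 31 days (January has 31).
Feb 8, 2310 → Mar 8, 2310: 28 days (February has 28).
Mar 8, 2310 → Apr 8, 2310: 31 days (March has 31).
Apr 8, 2310 → May 8, 2310: 30 days (April has 30).
May 8, 2310 → Jun 8, 2310: 31 days (May has 31).
Jun 8, 2310 → Jul 8, 2310: 30 days (June has 30).
Jul 8, 2310 → Aug 8, 2310: 31 days (July has 31).
Aug 8, 2310 → Sep 8, 2310: 31 days (August has 31).
Sep 8, 2310 → Oct 8, 2310: 30 days (September has 30).
Oct 8, 2310 → Nov 6, 2310: 29 days.
Total: 6206 days.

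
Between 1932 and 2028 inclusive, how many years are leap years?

Multiples of 4 in [1932,2028]: 25.
Of those, multiples of 100: 1 (not leap unless ÷400).
Multiples of 400: 1.
Leap years = 25 − 1 + 1 = 25.

25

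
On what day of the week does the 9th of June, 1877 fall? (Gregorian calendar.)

Saturday

Doomsday rule: the anchor day for the 1800s is Friday. For year 77: 77÷12 = 6 r 5, and 5÷4 = 1, so 6+5+1 = 12.
Friday + 12 ≡ Wednesday — that's 1877's doomsday.
In June the doomsday date is Jun 6.
Jun 9 is 3 days after Jun 6; 3 mod 7 = 3, so Wednesday + 3 = Saturday.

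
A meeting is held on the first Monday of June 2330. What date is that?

June 2, 2330

June 1, 2330 is a Sunday.
The first Monday is therefore June 2 (1 days later).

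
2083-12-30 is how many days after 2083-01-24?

Jan 24, 2083 → Feb 24, 2083: 31 days (January has 31).
Feb 24, 2083 → Mar 24, 2083: 28 days (February has 28).
Mar 24, 2083 → Apr 24, 2083: 31 days (March has 31).
Apr 24, 2083 → May 24, 2083: 30 days (April has 30).
May 24, 2083 → Jun 24, 2083: 31 days (May has 31).
Jun 24, 2083 → Jul 24, 2083: 30 days (June has 30).
Jul 24, 2083 → Aug 24, 2083: 31 days (July has 31).
Aug 24, 2083 → Sep 24, 2083: 31 days (August has 31).
Sep 24, 2083 → Oct 24, 2083: 30 days (September has 30).
Oct 24, 2083 → Nov 24, 2083: 31 days (October has 31).
Nov 24, 2083 → Dec 24, 2083: 30 days (November has 30).
Dec 24, 2083 → Dec 30, 2083: 6 days.
Total: 340 days.

340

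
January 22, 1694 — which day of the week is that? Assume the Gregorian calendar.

Friday

Doomsday rule: the anchor day for the 1600s is Tuesday. For year 94: 94÷12 = 7 r 10, and 10÷4 = 2, so 7+10+2 = 19.
Tuesday + 19 ≡ Sunday — that's 1694's doomsday.
In January the doomsday date is Jan 3 (1694 is not a leap year).
Jan 22 is 19 days after Jan 3; 19 mod 7 = 5, so Sunday + 5 = Friday.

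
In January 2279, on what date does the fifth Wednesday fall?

January 29, 2279

January 1, 2279 is a Wednesday.
The first Wednesday is therefore January 1 (same day).
The fifth Wednesday is 1 + 4×7 = January 29.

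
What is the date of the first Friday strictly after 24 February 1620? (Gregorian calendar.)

Feb 24, 1620 is a Monday.
From Monday to the next Friday is 4 days.
Feb 24, 1620 + 4 = Feb 28, 1620.

February 28, 1620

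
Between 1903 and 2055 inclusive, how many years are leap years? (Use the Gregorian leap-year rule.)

38

Multiples of 4 in [1903,2055]: 38.
Of those, multiples of 100: 1 (not leap unless ÷400).
Multiples of 400: 1.
Leap years = 38 − 1 + 1 = 38.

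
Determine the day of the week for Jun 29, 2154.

Doomsday rule: the anchor day for the 2100s is Sunday. For year 54: 54÷12 = 4 r 6, and 6÷4 = 1, so 4+6+1 = 11.
Sunday + 11 ≡ Thursday — that's 2154's doomsday.
In June the doomsday date is Jun 6.
Jun 29 is 23 days after Jun 6; 23 mod 7 = 2, so Thursday + 2 = Saturday.

Saturday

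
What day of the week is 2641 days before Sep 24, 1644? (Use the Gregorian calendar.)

First find the weekday of Sep 24, 1644. Doomsday rule: the anchor day for the 1600s is Tuesday. For year 44: 44÷12 = 3 r 8, and 8÷4 = 2, so 3+8+2 = 13.
Tuesday + 13 ≡ Monday — that's 1644's doomsday.
In September the doomsday date is Sep 5.
Sep 24 is 19 days after Sep 5; 19 mod 7 = 5, so Monday + 5 = Saturday.
2641 mod 7 = 2, so 2641 days before a Saturday is Saturday − 2 = Thursday.

Thursday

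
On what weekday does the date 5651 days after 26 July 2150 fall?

First find the weekday of Jul 26, 2150. Doomsday rule: the anchor day for the 2100s is Sunday. For year 50: 50÷12 = 4 r 2, and 2÷4 = 0, so 4+2+0 = 6.
Sunday + 6 ≡ Saturday — that's 2150's doomsday.
In July the doomsday date is Jul 11.
Jul 26 is 15 days after Jul 11; 15 mod 7 = 1, so Saturday + 1 = Sunday.
5651 mod 7 = 2, so 5651 days after a Sunday is Sunday + 2 = Tuesday.

Tuesday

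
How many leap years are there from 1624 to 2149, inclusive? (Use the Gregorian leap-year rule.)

128

Multiples of 4 in [1624,2149]: 132.
Of those, multiples of 100: 5 (not leap unless ÷400).
Multiples of 400: 1.
Leap years = 132 − 5 + 1 = 128.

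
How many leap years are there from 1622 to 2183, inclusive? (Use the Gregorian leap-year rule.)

Multiples of 4 in [1622,2183]: 140.
Of those, multiples of 100: 5 (not leap unless ÷400).
Multiples of 400: 1.
Leap years = 140 − 5 + 1 = 136.

136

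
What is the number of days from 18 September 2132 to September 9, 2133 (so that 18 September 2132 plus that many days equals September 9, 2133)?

356

Sep 18, 2132 → Oct 18, 2132: 30 days (September has 30).
Oct 18, 2132 → Nov 18, 2132: 31 days (October has 31).
Nov 18, 2132 → Dec 18, 2132: 30 days (November has 30).
Dec 18, 2132 → Jan 18, 2133: 31 days (December has 31).
Jan 18, 2133 → Feb 18, 2133: 31 days (January has 31).
Feb 18, 2133 → Mar 18, 2133: 28 days (February has 28).
Mar 18, 2133 → Apr 18, 2133: 31 days (March has 31).
Apr 18, 2133 → May 18, 2133: 30 days (April has 30).
May 18, 2133 → Jun 18, 2133: 31 days (May has 31).
Jun 18, 2133 → Jul 18, 2133: 30 days (June has 30).
Jul 18, 2133 → Aug 18, 2133: 31 days (July has 31).
Aug 18, 2133 → Sep 9, 2133: 22 days.
Total: 356 days.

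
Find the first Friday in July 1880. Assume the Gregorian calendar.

July 1, 1880 is a Thursday.
The first Friday is therefore July 2 (1 days later).

July 2, 1880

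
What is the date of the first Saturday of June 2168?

June 1, 2168 is a Wednesday.
The first Saturday is therefore June 4 (3 days later).

June 4, 2168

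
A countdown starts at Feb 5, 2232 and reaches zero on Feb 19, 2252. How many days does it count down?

7319

Feb 5, 2232 → Feb 5, 2233: 366 days (Feb 29, 2232 is in that span).
Feb 5, 2233 → Feb 5, 2234: 365 days.
Feb 5, 2234 → Feb 5, 2235: 365 days.
Feb 5, 2235 → Feb 5, 2236: 365 days.
Feb 5, 2236 → Feb 5, 2237: 366 days (Feb 29, 2236 is in that span).
Feb 5, 2237 → Feb 5, 2238: 365 days.
Feb 5, 2238 → Feb 5, 2239: 365 days.
Feb 5, 2239 → Feb 5, 2240: 365 days.
Feb 5, 2240 → Feb 5, 2241: 366 days (Feb 29, 2240 is in that span).
Feb 5, 2241 → Feb 5, 2242: 365 days.
Feb 5, 2242 → Feb 5, 2243: 365 days.
Feb 5, 2243 → Feb 5, 2244: 365 days.
Feb 5, 2244 → Feb 5, 2245: 366 days (Feb 29, 2244 is in that span).
Feb 5, 2245 → Feb 5, 2246: 365 days.
Feb 5, 2246 → Feb 5, 2247: 365 days.
Feb 5, 2247 → Feb 5, 2248: 365 days.
Feb 5, 2248 → Feb 5, 2249: 366 days (Feb 29, 2248 is in that span).
Feb 5, 2249 → Feb 5, 2250: 365 days.
Feb 5, 2250 → Feb 5, 2251: 365 days.
Feb 5, 2251 → Mar 5, 2251: 28 days (February has 28).
Mar 5, 2251 → Apr 5, 2251: 31 days (March has 31).
Apr 5, 2251 → May 5, 2251: 30 days (April has 30).
May 5, 2251 → Jun 5, 2251: 31 days (May has 31).
Jun 5, 2251 → Jul 5, 2251: 30 days (June has 30).
Jul 5, 2251 → Aug 5, 2251: 31 days (July has 31).
Aug 5, 2251 → Sep 5, 2251: 31 days (August has 31).
Sep 5, 2251 → Oct 5, 2251: 30 days (September has 30).
Oct 5, 2251 → Nov 5, 2251: 31 days (October has 31).
Nov 5, 2251 → Dec 5, 2251: 30 days (November has 30).
Dec 5, 2251 → Jan 5, 2252: 31 days (December has 31).
Jan 5, 2252 → Feb 5, 2252: 31 days (January has 31).
Feb 5, 2252 → Feb 19, 2252: 14 days.
Total: 7319 days.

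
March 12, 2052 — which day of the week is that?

January 1, 2052 is a Monday.
Jan 1, 2052 → Feb 1, 2052: 31 days (January has 31).
Feb 1, 2052 → Mar 1, 2052: 29 days (February has 29).
Mar 1, 2052 → Mar 12, 2052: 11 days.
Total: 71 days.
71 mod 7 = 1, so Monday + 1 = Tuesday.

Tuesday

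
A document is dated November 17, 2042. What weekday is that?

Monday

January 1, 2042 is a Wednesday.
Jan 1, 2042 → Feb 1, 2042: 31 days (January has 31).
Feb 1, 2042 → Mar 1, 2042: 28 days (February has 28).
Mar 1, 2042 → Apr 1, 2042: 31 days (March has 31).
Apr 1, 2042 → May 1, 2042: 30 days (April has 30).
May 1, 2042 → Jun 1, 2042: 31 days (May has 31).
Jun 1, 2042 → Jul 1, 2042: 30 days (June has 30).
Jul 1, 2042 → Aug 1, 2042: 31 days (July has 31).
Aug 1, 2042 → Sep 1, 2042: 31 days (August has 31).
Sep 1, 2042 → Oct 1, 2042: 30 days (September has 30).
Oct 1, 2042 → Nov 1, 2042: 31 days (October has 31).
Nov 1, 2042 → Nov 17, 2042: 16 days.
Total: 320 days.
320 mod 7 = 5, so Wednesday + 5 = Monday.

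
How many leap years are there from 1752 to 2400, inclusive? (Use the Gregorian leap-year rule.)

158

Multiples of 4 in [1752,2400]: 163.
Of those, multiples of 100: 7 (not leap unless ÷400).
Multiples of 400: 2.
Leap years = 163 − 7 + 2 = 158.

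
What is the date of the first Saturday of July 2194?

July 1, 2194 is a Tuesday.
The first Saturday is therefore July 5 (4 days later).

July 5, 2194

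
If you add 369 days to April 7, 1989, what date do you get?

April 11, 1990

Apr has 30 days: +24 → May 1, 1989 (345 left).
May has 31 days: +31 → Jun 1, 1989 (314 left).
Jun has 30 days: +30 → Jul 1, 1989 (284 left).
Jul has 31 days: +31 → Aug 1, 1989 (253 left).
Aug has 31 days: +31 → Sep 1, 1989 (222 left).
Sep has 30 days: +30 → Oct 1, 1989 (192 left).
Oct has 31 days: +31 → Nov 1, 1989 (161 left).
Nov has 30 days: +30 → Dec 1, 1989 (131 left).
Dec has 31 days: +31 → Jan 1, 1990 (100 left).
Jan has 31 days: +31 → Feb 1, 1990 (69 left).
Feb has 28 days: +28 → Mar 1, 1990 (41 left).
Mar has 31 days: +31 → Apr 1, 1990 (10 left).
+10 → Apr 11, 1990.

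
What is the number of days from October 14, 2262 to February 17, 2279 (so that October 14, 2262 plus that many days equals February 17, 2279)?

5970

Oct 14, 2262 → Oct 14, 2263: 365 days.
Oct 14, 2263 → Oct 14, 2264: 366 days (Feb 29, 2264 is in that span).
Oct 14, 2264 → Oct 14, 2265: 365 days.
Oct 14, 2265 → Oct 14, 2266: 365 days.
Oct 14, 2266 → Oct 14, 2267: 365 days.
Oct 14, 2267 → Oct 14, 2268: 366 days (Feb 29, 2268 is in that span).
Oct 14, 2268 → Oct 14, 2269: 365 days.
Oct 14, 2269 → Oct 14, 2270: 365 days.
Oct 14, 2270 → Oct 14, 2271: 365 days.
Oct 14, 2271 → Oct 14, 2272: 366 days (Feb 29, 2272 is in that span).
Oct 14, 2272 → Oct 14, 2273: 365 days.
Oct 14, 2273 → Oct 14, 2274: 365 days.
Oct 14, 2274 → Oct 14, 2275: 365 days.
Oct 14, 2275 → Oct 14, 2276: 366 days (Feb 29, 2276 is in that span).
Oct 14, 2276 → Oct 14, 2277: 365 days.
Oct 14, 2277 → Oct 14, 2278: 365 days.
Oct 14, 2278 → Nov 14, 2278: 31 days (October has 31).
Nov 14, 2278 → Dec 14, 2278: 30 days (November has 30).
Dec 14, 2278 → Jan 14, 2279: 31 days (December has 31).
Jan 14, 2279 → Feb 14, 2279: 31 days (January has 31).
Feb 14, 2279 → Feb 17, 2279: 3 days.
Total: 5970 days.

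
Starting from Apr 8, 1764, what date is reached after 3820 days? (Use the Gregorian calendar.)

September 23, 1774

+365 (one year) → Apr 8, 1765 (3455 left).
+365 (one year) → Apr 8, 1766 (3090 left).
+365 (one year) → Apr 8, 1767 (2725 left).
+366 (one year; includes Feb 29, 1768) → Apr 8, 1768 (2359 left).
+365 (one year) → Apr 8, 1769 (1994 left).
+365 (one year) → Apr 8, 1770 (1629 left).
+365 (one year) → Apr 8, 1771 (1264 left).
+366 (one year; includes Feb 29, 1772) → Apr 8, 1772 (898 left).
+365 (one year) → Apr 8, 1773 (533 left).
+365 (one year) → Apr 8, 1774 (168 left).
Apr has 30 days: +23 → May 1, 1774 (145 left).
May has 31 days: +31 → Jun 1, 1774 (114 left).
Jun has 30 days: +30 → Jul 1, 1774 (84 left).
Jul has 31 days: +31 → Aug 1, 1774 (53 left).
Aug has 31 days: +31 → Sep 1, 1774 (22 left).
+22 → Sep 23, 1774.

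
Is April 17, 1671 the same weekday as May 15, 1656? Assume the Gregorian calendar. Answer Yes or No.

From May 15, 1656 to Apr 17, 1671 is 5450 days.
5450 mod 7 = 4, so they are different weekdays.
(May 15, 1656 is a Monday; Apr 17, 1671 is a Friday.)

No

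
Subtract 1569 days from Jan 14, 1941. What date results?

September 28, 1936

−366 (one year; includes Feb 29, 1940) → Jan 14, 1940 (1203 left).
−365 (one year) → Jan 14, 1939 (838 left).
−365 (one year) → Jan 14, 1938 (473 left).
−365 (one year) → Jan 14, 1937 (108 left).
−14 → Dec 31, 1936 (end of Dec, 31 days; 94 left).
−31 → Nov 30, 1936 (end of Nov, 30 days; 63 left).
−30 → Oct 31, 1936 (end of Oct, 31 days; 33 left).
−31 → Sep 30, 1936 (end of Sep, 30 days; 2 left).
−2 → Sep 28, 1936.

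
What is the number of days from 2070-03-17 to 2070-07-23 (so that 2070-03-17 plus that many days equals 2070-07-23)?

Mar 17, 2070 → Apr 17, 2070: 31 days (March has 31).
Apr 17, 2070 → May 17, 2070: 30 days (April has 30).
May 17, 2070 → Jun 17, 2070: 31 days (May has 31).
Jun 17, 2070 → Jul 17, 2070: 30 days (June has 30).
Jul 17, 2070 → Jul 23, 2070: 6 days.
Total: 128 days.

128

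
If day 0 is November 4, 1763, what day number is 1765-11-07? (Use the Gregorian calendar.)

Nov 4, 1763 → Nov 4, 1764: 366 days (Feb 29, 1764 is in that span).
Nov 4, 1764 → Dec 4, 1764: 30 days (November has 30).
Dec 4, 1764 → Jan 4, 1765: 31 days (December has 31).
Jan 4, 1765 → Feb 4, 1765: 31 days (January has 31).
Feb 4, 1765 → Mar 4, 1765: 28 days (February has 28).
Mar 4, 1765 → Apr 4, 1765: 31 days (March has 31).
Apr 4, 1765 → May 4, 1765: 30 days (April has 30).
May 4, 1765 → Jun 4, 1765: 31 days (May has 31).
Jun 4, 1765 → Jul 4, 1765: 30 days (June has 30).
Jul 4, 1765 → Aug 4, 1765: 31 days (July has 31).
Aug 4, 1765 → Sep 4, 1765: 31 days (August has 31).
Sep 4, 1765 → Oct 4, 1765: 30 days (September has 30).
Oct 4, 1765 → Nov 4, 1765: 31 days (October has 31).
Nov 4, 1765 → Nov 7, 1765: 3 days.
Total: 734 days.

734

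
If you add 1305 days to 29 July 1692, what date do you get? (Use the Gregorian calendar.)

February 24, 1696

+365 (one year) → Jul 29, 1693 (940 left).
+365 (one year) → Jul 29, 1694 (575 left).
+365 (one year) → Jul 29, 1695 (210 left).
Jul has 31 days: +3 → Aug 1, 1695 (207 left).
Aug has 31 days: +31 → Sep 1, 1695 (176 left).
Sep has 30 days: +30 → Oct 1, 1695 (146 left).
Oct has 31 days: +31 → Nov 1, 1695 (115 left).
Nov has 30 days: +30 → Dec 1, 1695 (85 left).
Dec has 31 days: +31 → Jan 1, 1696 (54 left).
Jan has 31 days: +31 → Feb 1, 1696 (23 left).
+23 → Feb 24, 1696.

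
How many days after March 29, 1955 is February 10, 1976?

Mar 29, 1955 → Mar 29, 1956: 366 days (Feb 29, 1956 is in that span).
Mar 29, 1956 → Mar 29, 1957: 365 days.
Mar 29, 1957 → Mar 29, 1958: 365 days.
Mar 29, 1958 → Mar 29, 1959: 365 days.
Mar 29, 1959 → Mar 29, 1960: 366 days (Feb 29, 1960 is in that span).
Mar 29, 1960 → Mar 29, 1961: 365 days.
Mar 29, 1961 → Mar 29, 1962: 365 days.
Mar 29, 1962 → Mar 29, 1963: 365 days.
Mar 29, 1963 → Mar 29, 1964: 366 days (Feb 29, 1964 is in that span).
Mar 29, 1964 → Mar 29, 1965: 365 days.
Mar 29, 1965 → Mar 29, 1966: 365 days.
Mar 29, 1966 → Mar 29, 1967: 365 days.
Mar 29, 1967 → Mar 29, 1968: 366 days (Feb 29, 1968 is in that span).
Mar 29, 1968 → Mar 29, 1969: 365 days.
Mar 29, 1969 → Mar 29, 1970: 365 days.
Mar 29, 1970 → Mar 29, 1971: 365 days.
Mar 29, 1971 → Mar 29, 1972: 366 days (Feb 29, 1972 is in that span).
Mar 29, 1972 → Mar 29, 1973: 365 days.
Mar 29, 1973 → Mar 29, 1974: 365 days.
Mar 29, 1974 → Mar 29, 1975: 365 days.
Mar 29, 1975 → Apr 29, 1975: 31 days (March has 31).
Apr 29, 1975 → May 29, 1975: 30 days (April has 30).
May 29, 1975 → Jun 29, 1975: 31 days (May has 31).
Jun 29, 1975 → Jul 29, 1975: 30 days (June has 30).
Jul 29, 1975 → Aug 29, 1975: 31 days (July has 31).
Aug 29, 1975 → Sep 29, 1975: 31 days (August has 31).
Sep 29, 1975 → Oct 29, 1975: 30 days (September has 30).
Oct 29, 1975 → Nov 29, 1975: 31 days (October has 31).
Nov 29, 1975 → Dec 29, 1975: 30 days (November has 30).
Dec 29, 1975 → Jan 29, 1976: 31 days (December has 31).
Jan 29, 1976 → Feb 10, 1976: 12 days.
Total: 7623 days.

7623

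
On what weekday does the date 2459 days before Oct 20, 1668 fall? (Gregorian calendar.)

Oct 20, 1668 is a Saturday.
2459 mod 7 = 2, so 2459 days before a Saturday is Saturday − 2 = Thursday.

Thursday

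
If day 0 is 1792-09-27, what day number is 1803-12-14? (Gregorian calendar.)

Sep 27, 1792 → Sep 27, 1793: 365 days.
Sep 27, 1793 → Sep 27, 1794: 365 days.
Sep 27, 1794 → Sep 27, 1795: 365 days.
Sep 27, 1795 → Sep 27, 1796: 366 days (Feb 29, 1796 is in that span).
Sep 27, 1796 → Sep 27, 1797: 365 days.
Sep 27, 1797 → Sep 27, 1798: 365 days.
Sep 27, 1798 → Sep 27, 1799: 365 days.
Sep 27, 1799 → Sep 27, 1800: 365 days.
Sep 27, 1800 → Sep 27, 1801: 365 days.
Sep 27, 1801 → Sep 27, 1802: 365 days.
Sep 27, 1802 → Sep 27, 1803: 365 days.
Sep 27, 1803 → Oct 27, 1803: 30 days (September has 30).
Oct 27, 1803 → Nov 27, 1803: 31 days (October has 31).
Nov 27, 1803 → Dec 14, 1803: 17 days.
Total: 4094 days.

4094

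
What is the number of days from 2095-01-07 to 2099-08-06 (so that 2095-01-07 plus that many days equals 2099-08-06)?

1672

Jan 7, 2095 → Jan 7, 2096: 365 days.
Jan 7, 2096 → Jan 7, 2097: 366 days (Feb 29, 2096 is in that span).
Jan 7, 2097 → Jan 7, 2098: 365 days.
Jan 7, 2098 → Jan 7, 2099: 365 days.
Jan 7, 2099 → Feb 7, 2099: 31 days (January has 31).
Feb 7, 2099 → Mar 7, 2099: 28 days (February has 28).
Mar 7, 2099 → Apr 7, 2099: 31 days (March has 31).
Apr 7, 2099 → May 7, 2099: 30 days (April has 30).
May 7, 2099 → Jun 7, 2099: 31 days (May has 31).
Jun 7, 2099 → Jul 7, 2099: 30 days (June has 30).
Jul 7, 2099 → Aug 6, 2099: 30 days.
Total: 1672 days.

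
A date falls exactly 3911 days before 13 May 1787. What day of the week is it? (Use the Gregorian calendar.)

First find the weekday of May 13, 1787. Doomsday rule: the anchor day for the 1700s is Sunday. For year 87: 87÷12 = 7 r 3, and 3÷4 = 0, so 7+3+0 = 10.
Sunday + 10 ≡ Wednesday — that's 1787's doomsday.
In May the doomsday date is May 9.
May 13 is 4 days after May 9; 4 mod 7 = 4, so Wednesday + 4 = Sunday.
3911 mod 7 = 5, so 3911 days before a Sunday is Sunday − 5 = Tuesday.

Tuesday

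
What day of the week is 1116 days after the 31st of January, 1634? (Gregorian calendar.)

Jan 31, 1634 is a Tuesday.
1116 mod 7 = 3, so 1116 days after a Tuesday is Tuesday + 3 = Friday.

Friday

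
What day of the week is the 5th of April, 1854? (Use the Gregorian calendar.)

Wednesday

Doomsday rule: the anchor day for the 1800s is Friday. For year 54: 54÷12 = 4 r 6, and 6÷4 = 1, so 4+6+1 = 11.
Friday + 11 ≡ Tuesday — that's 1854's doomsday.
In April the doomsday date is Apr 4.
Apr 5 is 1 day after Apr 4; 1 mod 7 = 1, so Tuesday + 1 = Wednesday.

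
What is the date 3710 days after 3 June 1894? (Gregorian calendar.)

+365 (one year) → Jun 3, 1895 (3345 left).
+366 (one year; includes Feb 29, 1896) → Jun 3, 1896 (2979 left).
+365 (one year) → Jun 3, 1897 (2614 left).
+365 (one year) → Jun 3, 1898 (2249 left).
+365 (one year) → Jun 3, 1899 (1884 left).
+365 (one year) → Jun 3, 1900 (1519 left).
+365 (one year) → Jun 3, 1901 (1154 left).
+365 (one year) → Jun 3, 1902 (789 left).
+365 (one year) → Jun 3, 1903 (424 left).
+366 (one year; includes Feb 29, 1904) → Jun 3, 1904 (58 left).
Jun has 30 days: +28 → Jul 1, 1904 (30 left).
+30 → Jul 31, 1904.

July 31, 1904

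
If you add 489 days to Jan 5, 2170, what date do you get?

+365 (one year) → Jan 5, 2171 (124 left).
Jan has 31 days: +27 → Feb 1, 2171 (97 left).
Feb has 28 days: +28 → Mar 1, 2171 (69 left).
Mar has 31 days: +31 → Apr 1, 2171 (38 left).
Apr has 30 days: +30 → May 1, 2171 (8 left).
+8 → May 9, 2171.

May 9, 2171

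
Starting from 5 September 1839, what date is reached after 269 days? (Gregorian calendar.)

Sep has 30 days: +26 → Oct 1, 1839 (243 left).
Oct has 31 days: +31 → Nov 1, 1839 (212 left).
Nov has 30 days: +30 → Dec 1, 1839 (182 left).
Dec has 31 days: +31 → Jan 1, 1840 (151 left).
Jan has 31 days: +31 → Feb 1, 1840 (120 left).
Feb has 29 days: +29 → Mar 1, 1840 (91 left).
Mar has 31 days: +31 → Apr 1, 1840 (60 left).
Apr has 30 days: +30 → May 1, 1840 (30 left).
+30 → May 31, 1840.

May 31, 1840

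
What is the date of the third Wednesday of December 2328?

December 1, 2328 is a Saturday.
The first Wednesday is therefore December 5 (4 days later).
The third Wednesday is 5 + 2×7 = December 19.

December 19, 2328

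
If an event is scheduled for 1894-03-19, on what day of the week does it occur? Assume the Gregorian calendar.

Doomsday rule: the anchor day for the 1800s is Friday. For year 94: 94÷12 = 7 r 10, and 10÷4 = 2, so 7+10+2 = 19.
Friday + 19 ≡ Wednesday — that's 1894's doomsday.
In March the doomsday date is Mar 14.
Mar 19 is 5 days after Mar 14; 5 mod 7 = 5, so Wednesday + 5 = Monday.

Monday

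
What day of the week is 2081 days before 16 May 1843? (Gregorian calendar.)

Sunday

First find the weekday of May 16, 1843. Doomsday rule: the anchor day for the 1800s is Friday. For year 43: 43÷12 = 3 r 7, and 7÷4 = 1, so 3+7+1 = 11.
Friday + 11 ≡ Tuesday — that's 1843's doomsday.
In May the doomsday date is May 9.
May 16 is 7 days after May 9; 7 mod 7 = 0, so Tuesday + 0 = Tuesday.
2081 mod 7 = 2, so 2081 days before a Tuesday is Tuesday − 2 = Sunday.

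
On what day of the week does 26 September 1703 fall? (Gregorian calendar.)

Doomsday rule: the anchor day for the 1700s is Sunday. For year 03: 3÷12 = 0 r 3, and 3÷4 = 0, so 0+3+0 = 3.
Sunday + 3 ≡ Wednesday — that's 1703's doomsday.
In September the doomsday date is Sep 5.
Sep 26 is 21 days after Sep 5; 21 mod 7 = 0, so Wednesday + 0 = Wednesday.

Wednesday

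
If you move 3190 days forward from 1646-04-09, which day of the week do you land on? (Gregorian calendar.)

First find the weekday of Apr 9, 1646. Doomsday rule: the anchor day for the 1600s is Tuesday. For year 46: 46÷12 = 3 r 10, and 10÷4 = 2, so 3+10+2 = 15.
Tuesday + 15 ≡ Wednesday — that's 1646's doomsday.
In April the doomsday date is Apr 4.
Apr 9 is 5 days after Apr 4; 5 mod 7 = 5, so Wednesday + 5 = Monday.
3190 mod 7 = 5, so 3190 days after a Monday is Monday + 5 = Saturday.

Saturday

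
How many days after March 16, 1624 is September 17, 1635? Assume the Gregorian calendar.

Mar 16, 1624 → Mar 16, 1625: 365 days.
Mar 16, 1625 → Mar 16, 1626: 365 days.
Mar 16, 1626 → Mar 16, 1627: 365 days.
Mar 16, 1627 → Mar 16, 1628: 366 days (Feb 29, 1628 is in that span).
Mar 16, 1628 → Mar 16, 1629: 365 days.
Mar 16, 1629 → Mar 16, 1630: 365 days.
Mar 16, 1630 → Mar 16, 1631: 365 days.
Mar 16, 1631 → Mar 16, 1632: 366 days (Feb 29, 1632 is in that span).
Mar 16, 1632 → Mar 16, 1633: 365 days.
Mar 16, 1633 → Mar 16, 1634: 365 days.
Mar 16, 1634 → Mar 16, 1635: 365 days.
Mar 16, 1635 → Apr 16, 1635: 31 days (March has 31).
Apr 16, 1635 → May 16, 1635: 30 days (April has 30).
May 16, 1635 → Jun 16, 1635: 31 days (May has 31).
Jun 16, 1635 → Jul 16, 1635: 30 days (June has 30).
Jul 16, 1635 → Aug 16, 1635: 31 days (July has 31).
Aug 16, 1635 → Sep 16, 1635: 31 days (August has 31).
Sep 16, 1635 → Sep 17, 1635: 1 days.
Total: 4202 days.

4202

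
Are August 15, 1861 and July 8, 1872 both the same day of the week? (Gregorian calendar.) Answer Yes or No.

From Aug 15, 1861 to Jul 8, 1872 is 3980 days.
3980 mod 7 = 4, so they are different weekdays.
(Aug 15, 1861 is a Thursday; Jul 8, 1872 is a Monday.)

No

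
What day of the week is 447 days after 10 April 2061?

Apr 10, 2061 is a Sunday.
447 mod 7 = 6, so 447 days after a Sunday is Sunday + 6 = Saturday.

Saturday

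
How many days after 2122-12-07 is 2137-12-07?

5479

Dec 7, 2122 → Dec 7, 2123: 365 days.
Dec 7, 2123 → Dec 7, 2124: 366 days (Feb 29, 2124 is in that span).
Dec 7, 2124 → Dec 7, 2125: 365 days.
Dec 7, 2125 → Dec 7, 2126: 365 days.
Dec 7, 2126 → Dec 7, 2127: 365 days.
Dec 7, 2127 → Dec 7, 2128: 366 days (Feb 29, 2128 is in that span).
Dec 7, 2128 → Dec 7, 2129: 365 days.
Dec 7, 2129 → Dec 7, 2130: 365 days.
Dec 7, 2130 → Dec 7, 2131: 365 days.
Dec 7, 2131 → Dec 7, 2132: 366 days (Feb 29, 2132 is in that span).
Dec 7, 2132 → Dec 7, 2133: 365 days.
Dec 7, 2133 → Dec 7, 2134: 365 days.
Dec 7, 2134 → Dec 7, 2135: 365 days.
Dec 7, 2135 → Dec 7, 2136: 366 days (Feb 29, 2136 is in that span).
Dec 7, 2136 → Jan 7, 2137: 31 days (December has 31).
Jan 7, 2137 → Feb 7, 2137: 31 days (January has 31).
Feb 7, 2137 → Mar 7, 2137: 28 days (February has 28).
Mar 7, 2137 → Apr 7, 2137: 31 days (March has 31).
Apr 7, 2137 → May 7, 2137: 30 days (April has 30).
May 7, 2137 → Jun 7, 2137: 31 days (May has 31).
Jun 7, 2137 → Jul 7, 2137: 30 days (June has 30).
Jul 7, 2137 → Aug 7, 2137: 31 days (July has 31).
Aug 7, 2137 → Sep 7, 2137: 31 days (August has 31).
Sep 7, 2137 → Oct 7, 2137: 30 days (September has 30).
Oct 7, 2137 → Nov 7, 2137: 31 days (October has 31).
Nov 7, 2137 → Dec 7, 2137: 30 days.
Total: 5479 days.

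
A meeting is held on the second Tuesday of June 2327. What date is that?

June 1, 2327 is a Wednesday.
The first Tuesday is therefore June 7 (6 days later).
The second Tuesday is 7 + 1×7 = June 14.

June 14, 2327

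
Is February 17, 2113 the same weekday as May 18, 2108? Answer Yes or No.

From May 18, 2108 to Feb 17, 2113 is 1736 days.
1736 mod 7 = 0, so they are the same weekday.
(May 18, 2108 is a Friday; Feb 17, 2113 is a Friday.)

Yes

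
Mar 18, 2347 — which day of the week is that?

Tuesday

Doomsday rule: the anchor day for the 2300s is Wednesday. For year 47: 47÷12 = 3 r 11, and 11÷4 = 2, so 3+11+2 = 16.
Wednesday + 16 ≡ Friday — that's 2347's doomsday.
In March the doomsday date is Mar 14.
Mar 18 is 4 days after Mar 14; 4 mod 7 = 4, so Friday + 4 = Tuesday.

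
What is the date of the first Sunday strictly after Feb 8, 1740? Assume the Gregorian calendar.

February 14, 1740

Feb 8, 1740 is a Monday.
From Monday to the next Sunday is 6 days.
Feb 8, 1740 + 6 = Feb 14, 1740.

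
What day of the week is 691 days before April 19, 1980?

First find the weekday of Apr 19, 1980. Doomsday rule: the anchor day for the 1900s is Wednesday. For year 80: 80÷12 = 6 r 8, and 8÷4 = 2, so 6+8+2 = 16.
Wednesday + 16 ≡ Friday — that's 1980's doomsday.
In April the doomsday date is Apr 4.
Apr 19 is 15 days after Apr 4; 15 mod 7 = 1, so Friday + 1 = Saturday.
691 mod 7 = 5, so 691 days before a Saturday is Saturday − 5 = Monday.

Monday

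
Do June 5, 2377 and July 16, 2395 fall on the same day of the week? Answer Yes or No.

From Jun 5, 2377 to Jul 16, 2395 is 6615 days.
6615 mod 7 = 0, so they are the same weekday.
(Jun 5, 2377 is a Sunday; Jul 16, 2395 is a Sunday.)

Yes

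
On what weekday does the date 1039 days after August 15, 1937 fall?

Wednesday

First find the weekday of Aug 15, 1937. Doomsday rule: the anchor day for the 1900s is Wednesday. For year 37: 37÷12 = 3 r 1, and 1÷4 = 0, so 3+1+0 = 4.
Wednesday + 4 ≡ Sunday — that's 1937's doomsday.
In August the doomsday date is Aug 8.
Aug 15 is 7 days after Aug 8; 7 mod 7 = 0, so Sunday + 0 = Sunday.
1039 mod 7 = 3, so 1039 days after a Sunday is Sunday + 3 = Wednesday.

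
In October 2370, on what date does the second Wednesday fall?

October 1, 2370 is a Thursday.
The first Wednesday is therefore October 7 (6 days later).
The second Wednesday is 7 + 1×7 = October 14.

October 14, 2370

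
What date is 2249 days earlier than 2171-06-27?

April 30, 2165

−365 (one year) → Jun 27, 2170 (1884 left).
−365 (one year) → Jun 27, 2169 (1519 left).
−365 (one year) → Jun 27, 2168 (1154 left).
−366 (one year; includes Feb 29, 2168) → Jun 27, 2167 (788 left).
−365 (one year) → Jun 27, 2166 (423 left).
−365 (one year) → Jun 27, 2165 (58 left).
−27 → May 31, 2165 (end of May, 31 days; 31 left).
−31 → Apr 30, 2165 (end of Apr, 30 days; 0 left).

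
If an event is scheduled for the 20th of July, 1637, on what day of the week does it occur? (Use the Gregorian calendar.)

Doomsday rule: the anchor day for the 1600s is Tuesday. For year 37: 37÷12 = 3 r 1, and 1÷4 = 0, so 3+1+0 = 4.
Tuesday + 4 ≡ Saturday — that's 1637's doomsday.
In July the doomsday date is Jul 11.
Jul 20 is 9 days after Jul 11; 9 mod 7 = 2, so Saturday + 2 = Monday.

Monday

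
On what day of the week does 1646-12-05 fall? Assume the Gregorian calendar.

Doomsday rule: the anchor day for the 1600s is Tuesday. For year 46: 46÷12 = 3 r 10, and 10÷4 = 2, so 3+10+2 = 15.
Tuesday + 15 ≡ Wednesday — that's 1646's doomsday.
In December the doomsday date is Dec 12.
Dec 5 is 7 days before Dec 12; 7 mod 7 = 0, so Wednesday − 0 = Wednesday.

Wednesday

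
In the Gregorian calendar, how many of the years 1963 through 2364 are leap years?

98

Multiples of 4 in [1963,2364]: 101.
Of those, multiples of 100: 4 (not leap unless ÷400).
Multiples of 400: 1.
Leap years = 101 − 4 + 1 = 98.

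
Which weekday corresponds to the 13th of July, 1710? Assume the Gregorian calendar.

Doomsday rule: the anchor day for the 1700s is Sunday. For year 10: 10÷12 = 0 r 10, and 10÷4 = 2, so 0+10+2 = 12.
Sunday + 12 ≡ Friday — that's 1710's doomsday.
In July the doomsday date is Jul 11.
Jul 13 is 2 days after Jul 11; 2 mod 7 = 2, so Friday + 2 = Sunday.

Sunday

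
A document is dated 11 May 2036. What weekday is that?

Doomsday rule: the anchor day for the 2000s is Tuesday. For year 36: 36÷12 = 3 r 0, and 0÷4 = 0, so 3+0+0 = 3.
Tuesday + 3 ≡ Friday — that's 2036's doomsday.
In May the doomsday date is May 9.
May 11 is 2 days after May 9; 2 mod 7 = 2, so Friday + 2 = Sunday.

Sunday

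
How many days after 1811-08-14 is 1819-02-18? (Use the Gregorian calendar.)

2745

Aug 14, 1811 → Aug 14, 1812: 366 days (Feb 29, 1812 is in that span).
Aug 14, 1812 → Aug 14, 1813: 365 days.
Aug 14, 1813 → Aug 14, 1814: 365 days.
Aug 14, 1814 → Aug 14, 1815: 365 days.
Aug 14, 1815 → Aug 14, 1816: 366 days (Feb 29, 1816 is in that span).
Aug 14, 1816 → Aug 14, 1817: 365 days.
Aug 14, 1817 → Aug 14, 1818: 365 days.
Aug 14, 1818 → Sep 14, 1818: 31 days (August has 31).
Sep 14, 1818 → Oct 14, 1818: 30 days (September has 30).
Oct 14, 1818 → Nov 14, 1818: 31 days (October has 31).
Nov 14, 1818 → Dec 14, 1818: 30 days (November has 30).
Dec 14, 1818 → Jan 14, 1819: 31 days (December has 31).
Jan 14, 1819 → Feb 14, 1819: 31 days (January has 31).
Feb 14, 1819 → Feb 18, 1819: 4 days.
Total: 2745 days.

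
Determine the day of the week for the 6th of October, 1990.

January 1, 1990 is a Monday.
Jan 1, 1990 → Feb 1, 1990: 31 days (January has 31).
Feb 1, 1990 → Mar 1, 1990: 28 days (February has 28).
Mar 1, 1990 → Apr 1, 1990: 31 days (March has 31).
Apr 1, 1990 → May 1, 1990: 30 days (April has 30).
May 1, 1990 → Jun 1, 1990: 31 days (May has 31).
Jun 1, 1990 → Jul 1, 1990: 30 days (June has 30).
Jul 1, 1990 → Aug 1, 1990: 31 days (July has 31).
Aug 1, 1990 → Sep 1, 1990: 31 days (August has 31).
Sep 1, 1990 → Oct 1, 1990: 30 days (September has 30).
Oct 1, 1990 → Oct 6, 1990: 5 days.
Total: 278 days.
278 mod 7 = 5, so Monday + 5 = Saturday.

Saturday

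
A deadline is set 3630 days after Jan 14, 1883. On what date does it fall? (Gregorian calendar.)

+365 (one year) → Jan 14, 1884 (3265 left).
+366 (one year; includes Feb 29, 1884) → Jan 14, 1885 (2899 left).
+365 (one year) → Jan 14, 1886 (2534 left).
+365 (one year) → Jan 14, 1887 (2169 left).
+365 (one year) → Jan 14, 1888 (1804 left).
+366 (one year; includes Feb 29, 1888) → Jan 14, 1889 (1438 left).
+365 (one year) → Jan 14, 1890 (1073 left).
+365 (one year) → Jan 14, 1891 (708 left).
+365 (one year) → Jan 14, 1892 (343 left).
Jan has 31 days: +18 → Feb 1, 1892 (325 left).
Feb has 29 days: +29 → Mar 1, 1892 (296 left).
Mar has 31 days: +31 → Apr 1, 1892 (265 left).
Apr has 30 days: +30 → May 1, 1892 (235 left).
May has 31 days: +31 → Jun 1, 1892 (204 left).
Jun has 30 days: +30 → Jul 1, 1892 (174 left).
Jul has 31 days: +31 → Aug 1, 1892 (143 left).
Aug has 31 days: +31 → Sep 1, 1892 (112 left).
Sep has 30 days: +30 → Oct 1, 1892 (82 left).
Oct has 31 days: +31 → Nov 1, 1892 (51 left).
Nov has 30 days: +30 → Dec 1, 1892 (21 left).
+21 → Dec 22, 1892.

December 22, 1892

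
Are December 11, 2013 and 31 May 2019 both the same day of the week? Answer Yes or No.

From Dec 11, 2013 to May 31, 2019 is 1997 days.
1997 mod 7 = 2, so they are different weekdays.
(Dec 11, 2013 is a Wednesday; May 31, 2019 is a Friday.)

No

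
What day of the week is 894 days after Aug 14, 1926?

Aug 14, 1926 is a Saturday.
894 mod 7 = 5, so 894 days after a Saturday is Saturday + 5 = Thursday.

Thursday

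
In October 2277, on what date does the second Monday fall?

October 1, 2277 is a Monday.
The first Monday is therefore October 1 (same day).
The second Monday is 1 + 1×7 = October 8.

October 8, 2277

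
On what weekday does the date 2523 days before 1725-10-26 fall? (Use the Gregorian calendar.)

Tuesday

First find the weekday of Oct 26, 1725. Doomsday rule: the anchor day for the 1700s is Sunday. For year 25: 25÷12 = 2 r 1, and 1÷4 = 0, so 2+1+0 = 3.
Sunday + 3 ≡ Wednesday — that's 1725's doomsday.
In October the doomsday date is Oct 10.
Oct 26 is 16 days after Oct 10; 16 mod 7 = 2, so Wednesday + 2 = Friday.
2523 mod 7 = 3, so 2523 days before a Friday is Friday − 3 = Tuesday.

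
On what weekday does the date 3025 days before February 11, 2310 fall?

Thursday

Feb 11, 2310 is a Friday.
3025 mod 7 = 1, so 3025 days before a Friday is Friday − 1 = Thursday.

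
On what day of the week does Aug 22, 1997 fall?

Friday

Doomsday rule: the anchor day for the 1900s is Wednesday. For year 97: 97÷12 = 8 r 1, and 1÷4 = 0, so 8+1+0 = 9.
Wednesday + 9 ≡ Friday — that's 1997's doomsday.
In August the doomsday date is Aug 8.
Aug 22 is 14 days after Aug 8; 14 mod 7 = 0, so Friday + 0 = Friday.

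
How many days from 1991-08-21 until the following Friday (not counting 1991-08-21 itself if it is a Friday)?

2

Aug 21, 1991 is a Wednesday.
From Wednesday to the next Friday is 2 days.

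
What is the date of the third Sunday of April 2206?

April 1, 2206 is a Tuesday.
The first Sunday is therefore April 6 (5 days later).
The third Sunday is 6 + 2×7 = April 20.

April 20, 2206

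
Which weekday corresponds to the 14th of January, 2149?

Tuesday

Doomsday rule: the anchor day for the 2100s is Sunday. For year 49: 49÷12 = 4 r 1, and 1÷4 = 0, so 4+1+0 = 5.
Sunday + 5 ≡ Friday — that's 2149's doomsday.
In January the doomsday date is Jan 3 (2149 is not a leap year).
Jan 14 is 11 days after Jan 3; 11 mod 7 = 4, so Friday + 4 = Tuesday.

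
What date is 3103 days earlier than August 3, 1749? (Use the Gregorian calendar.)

February 3, 1741

−365 (one year) → Aug 3, 1748 (2738 left).
−366 (one year; includes Feb 29, 1748) → Aug 3, 1747 (2372 left).
−365 (one year) → Aug 3, 1746 (2007 left).
−365 (one year) → Aug 3, 1745 (1642 left).
−365 (one year) → Aug 3, 1744 (1277 left).
−366 (one year; includes Feb 29, 1744) → Aug 3, 1743 (911 left).
−365 (one year) → Aug 3, 1742 (546 left).
−365 (one year) → Aug 3, 1741 (181 left).
−3 → Jul 31, 1741 (end of Jul, 31 days; 178 left).
−31 → Jun 30, 1741 (end of Jun, 30 days; 147 left).
−30 → May 31, 1741 (end of May, 31 days; 117 left).
−31 → Apr 30, 1741 (end of Apr, 30 days; 86 left).
−30 → Mar 31, 1741 (end of Mar, 31 days; 56 left).
−31 → Feb 28, 1741 (end of Feb, 28 days; 25 left).
−25 → Feb 3, 1741.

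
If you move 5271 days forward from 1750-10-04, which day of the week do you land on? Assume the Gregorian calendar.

Sunday

First find the weekday of Oct 4, 1750. Doomsday rule: the anchor day for the 1700s is Sunday. For year 50: 50÷12 = 4 r 2, and 2÷4 = 0, so 4+2+0 = 6.
Sunday + 6 ≡ Saturday — that's 1750's doomsday.
In October the doomsday date is Oct 10.
Oct 4 is 6 days before Oct 10; 6 mod 7 = 6, so Saturday − 6 = Sunday.
5271 mod 7 = 0, so 5271 days after a Sunday is Sunday + 0 = Sunday.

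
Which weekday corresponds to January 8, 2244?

Doomsday rule: the anchor day for the 2200s is Friday. For year 44: 44÷12 = 3 r 8, and 8÷4 = 2, so 3+8+2 = 13.
Friday + 13 ≡ Thursday — that's 2244's doomsday.
In January the doomsday date is Jan 4 (2244 is a leap year (divisible by 4)).
Jan 8 is 4 days after Jan 4; 4 mod 7 = 4, so Thursday + 4 = Monday.

Monday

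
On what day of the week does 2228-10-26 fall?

Doomsday rule: the anchor day for the 2200s is Friday. For year 28: 28÷12 = 2 r 4, and 4÷4 = 1, so 2+4+1 = 7.
Friday + 7 ≡ Friday — that's 2228's doomsday.
In October the doomsday date is Oct 10.
Oct 26 is 16 days after Oct 10; 16 mod 7 = 2, so Friday + 2 = Sunday.

Sunday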